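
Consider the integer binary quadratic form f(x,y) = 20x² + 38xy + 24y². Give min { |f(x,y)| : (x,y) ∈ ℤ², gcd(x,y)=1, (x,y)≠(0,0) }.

translate: b→-2 (≡38 mod 40), so (20,38,24)→(20,-2,6)
flip: (20,-2,6)→(6,2,20)
reduced (well bottom): (6,2,20) with a≤c, −a<b≤a
well minimum = a = 6

6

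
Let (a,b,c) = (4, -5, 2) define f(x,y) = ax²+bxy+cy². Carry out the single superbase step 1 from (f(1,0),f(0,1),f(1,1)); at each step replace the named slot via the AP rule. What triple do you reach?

start (4,2,1) = (f(1,0),f(0,1),f(1,1))
replace slot 1: 2·(2+1) − 4 = 2 → (2,2,1)

2,2,1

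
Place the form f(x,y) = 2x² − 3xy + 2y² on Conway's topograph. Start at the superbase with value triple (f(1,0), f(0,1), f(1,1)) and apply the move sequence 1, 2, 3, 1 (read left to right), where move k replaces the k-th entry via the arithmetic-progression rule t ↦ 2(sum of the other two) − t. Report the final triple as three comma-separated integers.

start (2,2,1) = (f(1,0),f(0,1),f(1,1))
replace slot 1: 2·(2+1) − 2 = 4 → (4,2,1)
replace slot 2: 2·(4+1) − 2 = 8 → (4,8,1)
replace slot 3: 2·(4+8) − 1 = 23 → (4,8,23)
replace slot 1: 2·(8+23) − 4 = 58 → (58,8,23)

58,8,23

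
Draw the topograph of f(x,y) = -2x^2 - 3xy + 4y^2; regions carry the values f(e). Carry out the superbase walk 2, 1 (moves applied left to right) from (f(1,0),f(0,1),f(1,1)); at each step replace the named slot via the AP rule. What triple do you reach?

start (-2,4,-1) = (f(1,0),f(0,1),f(1,1))
replace slot 2: 2·((-2)+(-1)) − 4 = -10 → (-2,-10,-1)
replace slot 1: 2·((-10)+(-1)) − (-2) = -20 → (-20,-10,-1)

-20,-10,-1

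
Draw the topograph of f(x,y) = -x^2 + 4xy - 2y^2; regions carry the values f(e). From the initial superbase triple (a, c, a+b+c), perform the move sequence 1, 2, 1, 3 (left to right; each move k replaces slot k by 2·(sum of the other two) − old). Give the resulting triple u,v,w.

start (-1,-2,1) = (f(1,0),f(0,1),f(1,1))
replace slot 1: 2·((-2)+1) − (-1) = -1 → (-1,-2,1)
replace slot 2: 2·((-1)+1) − (-2) = 2 → (-1,2,1)
replace slot 1: 2·(2+1) − (-1) = 7 → (7,2,1)
replace slot 3: 2·(7+2) − 1 = 17 → (7,2,17)

7,2,17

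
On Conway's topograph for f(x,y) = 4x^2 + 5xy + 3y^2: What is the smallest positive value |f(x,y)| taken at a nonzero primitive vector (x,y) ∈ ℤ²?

translate: b→-3 (≡5 mod 8), so (4,5,3)→(4,-3,2)
flip: (4,-3,2)→(2,3,4)
translate: b→-1 (≡3 mod 4), so (2,3,4)→(2,-1,3)
reduced (well bottom): (2,-1,3) with a≤c, −a<b≤a
well minimum = a = 2

2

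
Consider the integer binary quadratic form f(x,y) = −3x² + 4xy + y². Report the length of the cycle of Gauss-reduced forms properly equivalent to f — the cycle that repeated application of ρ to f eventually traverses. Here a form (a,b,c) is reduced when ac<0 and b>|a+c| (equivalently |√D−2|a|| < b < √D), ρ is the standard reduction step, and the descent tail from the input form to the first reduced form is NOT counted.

D = 28, ⌊√D⌋ = 5
river: ρ → (1,4,-3)
river: ρ → (-3,2,2)
river: ρ → (2,2,-3)
river: ρ → (-3,4,1)
ρ-cycle length = 4 (tail of 0 descent steps not counted)

4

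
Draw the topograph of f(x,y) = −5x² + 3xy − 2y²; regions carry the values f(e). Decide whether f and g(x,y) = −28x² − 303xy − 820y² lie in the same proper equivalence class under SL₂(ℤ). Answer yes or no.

D₁ = -31, D₂ = -31
f is negative-definite; reduce −f:
−f: flip: (5,-3,2)→(2,3,5)
−f: translate: b→-1 (≡3 mod 4), so (2,3,5)→(2,-1,4)
−f: reduced (well bottom): (2,-1,4) with a≤c, −a<b≤a
flip sign back: reduced form of f is (-2,1,-4)
g is negative-definite; reduce −g:
−g: translate: b→23 (≡303 mod 56), so (28,303,820)→(28,23,5)
−g: flip: (28,23,5)→(5,-23,28)
−g: translate: b→-3 (≡-23 mod 10), so (5,-23,28)→(5,-3,2)
−g: flip: (5,-3,2)→(2,3,5)
−g: translate: b→-1 (≡3 mod 4), so (2,3,5)→(2,-1,4)
−g: reduced (well bottom): (2,-1,4) with a≤c, −a<b≤a
flip sign back: reduced form of g is (-2,1,-4)
reduced forms (-2, 1, -4) vs (-2, 1, -4) ⇒ equivalent

yes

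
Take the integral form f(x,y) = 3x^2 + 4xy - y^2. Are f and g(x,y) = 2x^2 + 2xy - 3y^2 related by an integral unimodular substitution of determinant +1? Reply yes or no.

D₁ = 28, D₂ = 28
river cycle of f (length 4): (-1, 4, 3), (3, 2, -2), (-2, 2, 3), (3, 4, -1)
river cycle of g (length 4): (-3, 4, 1), (1, 4, -3), (-3, 2, 2), (2, 2, -3)
cycles differ ⇒ inequivalent

no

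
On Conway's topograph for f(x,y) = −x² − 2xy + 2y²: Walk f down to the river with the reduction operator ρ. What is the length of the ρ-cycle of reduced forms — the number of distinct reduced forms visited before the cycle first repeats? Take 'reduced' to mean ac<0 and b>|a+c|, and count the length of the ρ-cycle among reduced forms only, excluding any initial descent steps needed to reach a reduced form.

D = 12, ⌊√D⌋ = 3
descent: ρ → (2,2,-1)  [lands on river]
river: ρ → (-1,2,2)
ρ-cycle length = 2 (tail of 1 descent step not counted)

2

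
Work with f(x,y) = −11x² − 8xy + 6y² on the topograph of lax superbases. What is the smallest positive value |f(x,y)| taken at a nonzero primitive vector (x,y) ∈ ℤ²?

descent: ρ → (6,8,-11)  [lands on river]
river: ρ → (-11,14,3)
river: ρ → (3,16,-6)
river: ρ → (-6,8,11)
river: ρ → (11,14,-3)
river: ρ → (-3,16,6)
closes: descent 1, river 6
min |a| on river = 3

3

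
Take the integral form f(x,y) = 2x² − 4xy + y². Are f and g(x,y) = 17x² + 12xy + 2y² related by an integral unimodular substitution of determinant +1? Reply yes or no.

D₁ = 8, D₂ = 8
river cycle of f (length 2): (1, 2, -1), (-1, 2, 1)
river cycle of g (length 2): (-1, 2, 1), (1, 2, -1)
cycles coincide ⇒ equivalent

yes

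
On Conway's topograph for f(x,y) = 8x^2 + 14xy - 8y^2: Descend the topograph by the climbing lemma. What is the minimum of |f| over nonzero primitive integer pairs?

river: ρ → (-8,18,4)
river: ρ → (4,14,-16)
river: ρ → (-16,18,2)
river: ρ → (2,18,-16)
river: ρ → (-16,14,4)
river: ρ → (4,18,-8)
river: ρ → (-8,14,8)
river: ρ → (8,18,-4)
river: ρ → (-4,14,16)
river: ρ → (16,18,-2)
river: ρ → (-2,18,16)
river: ρ → (16,14,-4)
river: ρ → (-4,18,8)
river: ρ → (8,14,-8)
closes: descent 0, river 14
min |a| on river = 2

2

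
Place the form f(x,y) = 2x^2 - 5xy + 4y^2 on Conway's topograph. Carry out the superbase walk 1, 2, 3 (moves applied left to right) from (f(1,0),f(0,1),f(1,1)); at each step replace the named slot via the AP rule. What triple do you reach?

start (2,4,1) = (f(1,0),f(0,1),f(1,1))
replace slot 1: 2·(4+1) − 2 = 8 → (8,4,1)
replace slot 2: 2·(8+1) − 4 = 14 → (8,14,1)
replace slot 3: 2·(8+14) − 1 = 43 → (8,14,43)

8,14,43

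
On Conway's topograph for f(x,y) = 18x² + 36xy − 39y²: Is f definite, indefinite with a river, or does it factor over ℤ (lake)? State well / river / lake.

D = b²−4ac = 36² − 4·18·(-39) = 4104
D > 0 non-square ⇒ indefinite ⇒ periodic river

river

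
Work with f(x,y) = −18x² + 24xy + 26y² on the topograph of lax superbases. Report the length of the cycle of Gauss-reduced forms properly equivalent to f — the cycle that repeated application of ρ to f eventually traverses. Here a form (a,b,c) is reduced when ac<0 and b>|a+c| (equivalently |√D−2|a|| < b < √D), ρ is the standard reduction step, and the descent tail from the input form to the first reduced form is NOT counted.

D = 2448, ⌊√D⌋ = 49
river: ρ → (26,28,-16)
river: ρ → (-16,36,18)
river: ρ → (18,36,-16)
river: ρ → (-16,28,26)
river: ρ → (26,24,-18)
river: ρ → (-18,48,2)
river: ρ → (2,48,-18)
river: ρ → (-18,24,26)
ρ-cycle length = 8 (tail of 0 descent steps not counted)

8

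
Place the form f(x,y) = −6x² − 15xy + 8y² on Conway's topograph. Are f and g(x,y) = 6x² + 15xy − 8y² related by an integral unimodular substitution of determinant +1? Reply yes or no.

D₁ = 417, D₂ = 417
river cycle of f (length 18): (8, 15, -6), (-6, 9, 14), (14, 19, -1), (-1, 19, 14), (14, 9, -6), (-6, 15, 8), (8, 17, -4), (-4, 15, 12), (12, 9, -7), (-7, 19, 2), … (8 more)
river cycle of g (length 18): (-8, 17, 4), (4, 15, -12), (-12, 9, 7), (7, 19, -2), (-2, 17, 16), (16, 15, -3), (-3, 15, 16), (16, 17, -2), (-2, 19, 7), (7, 9, -12), … (8 more)
cycles differ ⇒ inequivalent

no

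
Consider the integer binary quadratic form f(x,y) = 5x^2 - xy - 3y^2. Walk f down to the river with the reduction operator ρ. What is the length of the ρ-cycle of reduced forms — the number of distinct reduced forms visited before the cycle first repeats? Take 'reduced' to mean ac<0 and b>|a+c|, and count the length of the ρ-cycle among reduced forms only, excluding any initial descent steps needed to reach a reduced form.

D = 61, ⌊√D⌋ = 7
descent: ρ → (-3,7,1)  [lands on river]
river: ρ → (1,7,-3)
river: ρ → (-3,5,3)
river: ρ → (3,7,-1)
river: ρ → (-1,7,3)
river: ρ → (3,5,-3)
ρ-cycle length = 6 (tail of 1 descent step not counted)

6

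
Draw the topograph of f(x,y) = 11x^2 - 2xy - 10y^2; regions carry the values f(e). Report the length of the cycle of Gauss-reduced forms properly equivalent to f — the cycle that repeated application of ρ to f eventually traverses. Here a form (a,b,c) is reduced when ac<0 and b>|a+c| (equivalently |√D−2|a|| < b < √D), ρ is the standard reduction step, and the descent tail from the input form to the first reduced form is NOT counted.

D = 444, ⌊√D⌋ = 21
descent: ρ → (-10,2,11)  [lands on river]
river: ρ → (11,20,-1)
river: ρ → (-1,20,11)
river: ρ → (11,2,-10)
river: ρ → (-10,18,3)
river: ρ → (3,18,-10)
ρ-cycle length = 6 (tail of 1 descent step not counted)

6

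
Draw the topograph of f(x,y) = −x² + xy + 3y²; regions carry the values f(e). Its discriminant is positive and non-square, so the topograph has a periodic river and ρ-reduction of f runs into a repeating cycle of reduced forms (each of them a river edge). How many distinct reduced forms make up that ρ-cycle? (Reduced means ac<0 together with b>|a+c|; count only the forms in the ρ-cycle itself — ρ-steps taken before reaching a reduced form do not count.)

D = 13, ⌊√D⌋ = 3
descent: ρ → (3,-1,-1)
descent: ρ → (-1,3,1)  [lands on river]
river: ρ → (1,3,-1)
ρ-cycle length = 2 (tail of 2 descent steps not counted)

2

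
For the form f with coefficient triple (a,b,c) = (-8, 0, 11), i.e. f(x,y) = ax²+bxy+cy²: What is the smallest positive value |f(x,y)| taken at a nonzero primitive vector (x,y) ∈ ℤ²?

descent: ρ → (11,0,-8)
descent: ρ → (-8,16,3)  [lands on river]
river: ρ → (3,14,-13)
river: ρ → (-13,12,4)
river: ρ → (4,12,-13)
river: ρ → (-13,14,3)
river: ρ → (3,16,-8)
closes: descent 2, river 6
min |a| on river = 3

3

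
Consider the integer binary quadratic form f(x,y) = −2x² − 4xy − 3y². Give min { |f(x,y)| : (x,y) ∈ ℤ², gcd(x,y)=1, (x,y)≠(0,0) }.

translate: b→0 (≡4 mod 4), so (2,4,3)→(2,0,1)
flip: (2,0,1)→(1,0,2)
reduced (well bottom): (1,0,2) with a≤c, −a<b≤a
well minimum |f| = |-1| = 1 (negative-definite)

1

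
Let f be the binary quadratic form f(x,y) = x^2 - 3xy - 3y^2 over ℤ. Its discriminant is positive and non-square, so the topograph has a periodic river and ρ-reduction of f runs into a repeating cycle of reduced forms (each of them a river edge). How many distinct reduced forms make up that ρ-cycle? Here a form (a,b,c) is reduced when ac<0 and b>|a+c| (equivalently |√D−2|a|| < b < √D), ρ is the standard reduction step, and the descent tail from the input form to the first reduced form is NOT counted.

D = 21, ⌊√D⌋ = 4
descent: ρ → (-3,3,1)  [lands on river]
river: ρ → (1,3,-3)
ρ-cycle length = 2 (tail of 1 descent step not counted)

2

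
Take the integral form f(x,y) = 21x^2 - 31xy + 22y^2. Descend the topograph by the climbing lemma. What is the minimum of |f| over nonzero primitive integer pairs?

translate: b→11 (≡-31 mod 42), so (21,-31,22)→(21,11,12)
flip: (21,11,12)→(12,-11,21)
reduced (well bottom): (12,-11,21) with a≤c, −a<b≤a
well minimum = a = 12

12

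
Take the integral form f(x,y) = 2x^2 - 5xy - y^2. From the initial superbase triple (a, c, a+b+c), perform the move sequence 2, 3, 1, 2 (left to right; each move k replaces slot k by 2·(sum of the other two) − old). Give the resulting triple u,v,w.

start (2,-1,-4) = (f(1,0),f(0,1),f(1,1))
replace slot 2: 2·(2+(-4)) − (-1) = -3 → (2,-3,-4)
replace slot 3: 2·(2+(-3)) − (-4) = 2 → (2,-3,2)
replace slot 1: 2·((-3)+2) − 2 = -4 → (-4,-3,2)
replace slot 2: 2·((-4)+2) − (-3) = -1 → (-4,-1,2)

-4,-1,2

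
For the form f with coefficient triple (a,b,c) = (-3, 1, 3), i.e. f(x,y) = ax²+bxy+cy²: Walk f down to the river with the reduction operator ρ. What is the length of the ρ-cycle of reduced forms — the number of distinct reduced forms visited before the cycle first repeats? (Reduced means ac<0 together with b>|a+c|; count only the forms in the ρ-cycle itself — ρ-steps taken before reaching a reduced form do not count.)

D = 37, ⌊√D⌋ = 6
river: ρ → (3,5,-1)
river: ρ → (-1,5,3)
river: ρ → (3,1,-3)
river: ρ → (-3,5,1)
river: ρ → (1,5,-3)
river: ρ → (-3,1,3)
ρ-cycle length = 6 (tail of 0 descent steps not counted)

6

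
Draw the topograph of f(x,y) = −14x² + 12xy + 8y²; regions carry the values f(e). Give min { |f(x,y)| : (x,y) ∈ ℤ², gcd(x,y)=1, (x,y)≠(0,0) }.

river: ρ → (8,20,-6)
river: ρ → (-6,16,14)
river: ρ → (14,12,-8)
river: ρ → (-8,20,6)
river: ρ → (6,16,-14)
river: ρ → (-14,12,8)
closes: descent 0, river 6
min |a| on river = 6

6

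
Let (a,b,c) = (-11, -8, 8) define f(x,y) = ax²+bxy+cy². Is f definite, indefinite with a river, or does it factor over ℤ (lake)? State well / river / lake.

D = b²−4ac = (-8)² − 4·(-11)·8 = 416
D > 0 non-square ⇒ indefinite ⇒ periodic river

river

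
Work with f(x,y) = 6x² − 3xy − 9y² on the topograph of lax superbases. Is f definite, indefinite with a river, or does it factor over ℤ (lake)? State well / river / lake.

D = b²−4ac = (-3)² − 4·6·(-9) = 225
D = 15² is a perfect square ⇒ form factors over ℤ ⇒ lakes

lake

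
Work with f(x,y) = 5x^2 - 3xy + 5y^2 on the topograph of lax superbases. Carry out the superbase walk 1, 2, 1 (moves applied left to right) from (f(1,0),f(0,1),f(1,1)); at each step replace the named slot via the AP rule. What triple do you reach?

start (5,5,7) = (f(1,0),f(0,1),f(1,1))
replace slot 1: 2·(5+7) − 5 = 19 → (19,5,7)
replace slot 2: 2·(19+7) − 5 = 47 → (19,47,7)
replace slot 1: 2·(47+7) − 19 = 89 → (89,47,7)

89,47,7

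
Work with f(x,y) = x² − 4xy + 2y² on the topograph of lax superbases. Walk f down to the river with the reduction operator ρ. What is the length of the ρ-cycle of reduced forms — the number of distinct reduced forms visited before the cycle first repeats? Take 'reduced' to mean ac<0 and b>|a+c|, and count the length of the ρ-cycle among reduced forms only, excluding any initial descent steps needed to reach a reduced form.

D = 8, ⌊√D⌋ = 2
descent: ρ → (2,0,-1)
descent: ρ → (-1,2,1)  [lands on river]
river: ρ → (1,2,-1)
ρ-cycle length = 2 (tail of 2 descent steps not counted)

2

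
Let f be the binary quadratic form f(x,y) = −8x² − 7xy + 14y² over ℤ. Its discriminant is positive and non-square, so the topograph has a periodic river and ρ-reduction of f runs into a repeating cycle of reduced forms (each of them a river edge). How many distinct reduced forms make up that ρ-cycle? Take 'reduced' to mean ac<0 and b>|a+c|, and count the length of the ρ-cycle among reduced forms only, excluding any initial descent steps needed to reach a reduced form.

D = 497, ⌊√D⌋ = 22
descent: ρ → (14,7,-8)  [lands on river]
river: ρ → (-8,9,13)
river: ρ → (13,17,-4)
river: ρ → (-4,15,17)
river: ρ → (17,19,-2)
river: ρ → (-2,21,7)
river: ρ → (7,21,-2)
river: ρ → (-2,19,17)
river: ρ → (17,15,-4)
river: ρ → (-4,17,13)
river: ρ → (13,9,-8)
river: ρ → (-8,7,14)
river: ρ → (14,21,-1)
river: ρ → (-1,21,14)
ρ-cycle length = 14 (tail of 1 descent step not counted)

14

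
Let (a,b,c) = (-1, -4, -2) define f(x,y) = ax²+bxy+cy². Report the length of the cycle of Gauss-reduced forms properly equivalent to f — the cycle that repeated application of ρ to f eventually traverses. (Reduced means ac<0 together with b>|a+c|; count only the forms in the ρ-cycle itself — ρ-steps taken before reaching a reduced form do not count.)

D = 8, ⌊√D⌋ = 2
descent: ρ → (-2,0,1)
descent: ρ → (1,2,-1)  [lands on river]
river: ρ → (-1,2,1)
ρ-cycle length = 2 (tail of 2 descent steps not counted)

2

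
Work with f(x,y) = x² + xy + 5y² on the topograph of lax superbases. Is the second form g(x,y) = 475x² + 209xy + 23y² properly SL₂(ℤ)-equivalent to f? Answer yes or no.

D₁ = -19, D₂ = -19
f: reduced (well bottom): (1,1,5) with a≤c, −a<b≤a
g: flip: (475,209,23)→(23,-209,475)
g: translate: b→21 (≡-209 mod 46), so (23,-209,475)→(23,21,5)
g: flip: (23,21,5)→(5,-21,23)
g: translate: b→-1 (≡-21 mod 10), so (5,-21,23)→(5,-1,1)
g: flip: (5,-1,1)→(1,1,5)
g: reduced (well bottom): (1,1,5) with a≤c, −a<b≤a
reduced forms (1, 1, 5) vs (1, 1, 5) ⇒ equivalent

yes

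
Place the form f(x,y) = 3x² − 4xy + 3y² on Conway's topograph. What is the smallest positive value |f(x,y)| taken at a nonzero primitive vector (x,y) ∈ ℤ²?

translate: b→2 (≡-4 mod 6), so (3,-4,3)→(3,2,2)
flip: (3,2,2)→(2,-2,3)
translate: b→2 (≡-2 mod 4), so (2,-2,3)→(2,2,3)
reduced (well bottom): (2,2,3) with a≤c, −a<b≤a
well minimum = a = 2

2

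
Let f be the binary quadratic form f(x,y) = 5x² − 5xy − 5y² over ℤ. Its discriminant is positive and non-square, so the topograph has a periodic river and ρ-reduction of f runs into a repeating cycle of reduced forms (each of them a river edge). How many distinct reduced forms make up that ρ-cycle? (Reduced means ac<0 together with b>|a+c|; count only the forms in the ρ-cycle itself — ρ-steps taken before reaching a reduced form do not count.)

D = 125, ⌊√D⌋ = 11
descent: ρ → (-5,5,5)  [lands on river]
river: ρ → (5,5,-5)
ρ-cycle length = 2 (tail of 1 descent step not counted)

2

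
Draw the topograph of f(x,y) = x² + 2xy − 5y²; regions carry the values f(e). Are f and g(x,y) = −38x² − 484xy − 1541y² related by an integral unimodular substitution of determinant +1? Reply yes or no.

D₁ = 24, D₂ = 24
river cycle of f (length 2): (1, 4, -2), (-2, 4, 1)
river cycle of g (length 2): (1, 4, -2), (-2, 4, 1)
cycles coincide ⇒ equivalent

yes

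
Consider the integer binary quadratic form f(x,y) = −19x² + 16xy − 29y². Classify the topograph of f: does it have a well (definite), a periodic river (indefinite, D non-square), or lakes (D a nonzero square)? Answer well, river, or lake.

D = b²−4ac = 16² − 4·(-19)·(-29) = -1948
D < 0 ⇒ definite ⇒ every region one sign ⇒ single well

well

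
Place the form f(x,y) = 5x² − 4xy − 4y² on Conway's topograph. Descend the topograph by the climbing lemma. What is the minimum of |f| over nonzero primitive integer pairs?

descent: ρ → (-4,4,5)  [lands on river]
river: ρ → (5,6,-3)
river: ρ → (-3,6,5)
river: ρ → (5,4,-4)
closes: descent 1, river 4
min |a| on river = 3

3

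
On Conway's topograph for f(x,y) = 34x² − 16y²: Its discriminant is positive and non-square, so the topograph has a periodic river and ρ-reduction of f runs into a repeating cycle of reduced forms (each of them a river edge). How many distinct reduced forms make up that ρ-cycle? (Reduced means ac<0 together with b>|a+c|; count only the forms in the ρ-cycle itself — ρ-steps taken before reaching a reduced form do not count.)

D = 2176, ⌊√D⌋ = 46
descent: ρ → (-16,32,18)  [lands on river]
river: ρ → (18,40,-8)
river: ρ → (-8,40,18)
river: ρ → (18,32,-16)
ρ-cycle length = 4 (tail of 1 descent step not counted)

4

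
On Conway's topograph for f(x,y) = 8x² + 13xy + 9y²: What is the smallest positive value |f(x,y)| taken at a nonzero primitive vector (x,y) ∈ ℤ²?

translate: b→-3 (≡13 mod 16), so (8,13,9)→(8,-3,4)
flip: (8,-3,4)→(4,3,8)
reduced (well bottom): (4,3,8) with a≤c, −a<b≤a
well minimum = a = 4

4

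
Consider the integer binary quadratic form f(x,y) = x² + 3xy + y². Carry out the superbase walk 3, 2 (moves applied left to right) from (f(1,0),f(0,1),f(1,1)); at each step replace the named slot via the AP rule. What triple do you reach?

start (1,1,5) = (f(1,0),f(0,1),f(1,1))
replace slot 3: 2·(1+1) − 5 = -1 → (1,1,-1)
replace slot 2: 2·(1+(-1)) − 1 = -1 → (1,-1,-1)

1,-1,-1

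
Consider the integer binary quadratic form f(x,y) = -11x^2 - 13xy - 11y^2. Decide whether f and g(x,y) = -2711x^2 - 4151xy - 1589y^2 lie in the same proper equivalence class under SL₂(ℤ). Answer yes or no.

D₁ = -315, D₂ = -315
f is negative-definite; reduce −f:
−f: translate: b→-9 (≡13 mod 22), so (11,13,11)→(11,-9,9)
−f: flip: (11,-9,9)→(9,9,11)
−f: reduced (well bottom): (9,9,11) with a≤c, −a<b≤a
flip sign back: reduced form of f is (-9,-9,-11)
g is negative-definite; reduce −g:
−g: translate: b→-1271 (≡4151 mod 5422), so (2711,4151,1589)→(2711,-1271,149)
−g: flip: (2711,-1271,149)→(149,1271,2711)
−g: translate: b→79 (≡1271 mod 298), so (149,1271,2711)→(149,79,11)
−g: flip: (149,79,11)→(11,-79,149)
−g: translate: b→9 (≡-79 mod 22), so (11,-79,149)→(11,9,9)
−g: flip: (11,9,9)→(9,-9,11)
−g: translate: b→9 (≡-9 mod 18), so (9,-9,11)→(9,9,11)
−g: reduced (well bottom): (9,9,11) with a≤c, −a<b≤a
flip sign back: reduced form of g is (-9,-9,-11)
reduced forms (-9, -9, -11) vs (-9, -9, -11) ⇒ equivalent

yes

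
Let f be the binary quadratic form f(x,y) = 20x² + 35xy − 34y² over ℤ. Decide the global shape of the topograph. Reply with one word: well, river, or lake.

D = b²−4ac = 35² − 4·20·(-34) = 3945
D > 0 non-square ⇒ indefinite ⇒ periodic river

river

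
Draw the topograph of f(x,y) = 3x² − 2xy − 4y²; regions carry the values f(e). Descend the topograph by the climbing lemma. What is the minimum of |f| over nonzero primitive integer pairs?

descent: ρ → (-4,2,3)  [lands on river]
river: ρ → (3,4,-3)
river: ρ → (-3,2,4)
river: ρ → (4,6,-1)
river: ρ → (-1,6,4)
river: ρ → (4,2,-3)
river: ρ → (-3,4,3)
river: ρ → (3,2,-4)
river: ρ → (-4,6,1)
river: ρ → (1,6,-4)
closes: descent 1, river 10
min |a| on river = 1

1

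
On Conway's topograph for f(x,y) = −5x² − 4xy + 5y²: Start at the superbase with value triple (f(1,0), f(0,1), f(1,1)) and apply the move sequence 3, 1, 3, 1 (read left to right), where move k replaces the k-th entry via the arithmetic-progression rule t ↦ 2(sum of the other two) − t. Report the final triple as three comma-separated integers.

start (-5,5,-4) = (f(1,0),f(0,1),f(1,1))
replace slot 3: 2·((-5)+5) − (-4) = 4 → (-5,5,4)
replace slot 1: 2·(5+4) − (-5) = 23 → (23,5,4)
replace slot 3: 2·(23+5) − 4 = 52 → (23,5,52)
replace slot 1: 2·(5+52) − 23 = 91 → (91,5,52)

91,5,52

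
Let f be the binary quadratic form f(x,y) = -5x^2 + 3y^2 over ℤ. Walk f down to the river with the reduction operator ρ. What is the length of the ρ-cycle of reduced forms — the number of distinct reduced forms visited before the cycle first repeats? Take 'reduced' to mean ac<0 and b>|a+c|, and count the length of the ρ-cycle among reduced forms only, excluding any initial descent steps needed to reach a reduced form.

D = 60, ⌊√D⌋ = 7
descent: ρ → (3,6,-2)  [lands on river]
river: ρ → (-2,6,3)
ρ-cycle length = 2 (tail of 1 descent step not counted)

2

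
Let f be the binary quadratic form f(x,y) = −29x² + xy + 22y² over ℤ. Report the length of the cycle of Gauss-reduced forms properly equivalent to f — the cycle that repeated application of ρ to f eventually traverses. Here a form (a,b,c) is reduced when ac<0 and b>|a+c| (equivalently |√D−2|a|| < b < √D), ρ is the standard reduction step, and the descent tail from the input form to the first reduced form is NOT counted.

D = 2553, ⌊√D⌋ = 50
descent: ρ → (22,43,-8)  [lands on river]
river: ρ → (-8,37,37)
river: ρ → (37,37,-8)
river: ρ → (-8,43,22)
river: ρ → (22,45,-6)
river: ρ → (-6,39,43)
river: ρ → (43,47,-2)
river: ρ → (-2,49,19)
river: ρ → (19,27,-24)
river: ρ → (-24,21,22)
river: ρ → (22,23,-23)
river: ρ → (-23,23,22)
river: ρ → (22,21,-24)
river: ρ → (-24,27,19)
river: ρ → (19,49,-2)
river: ρ → (-2,47,43)
river: ρ → (43,39,-6)
river: ρ → (-6,45,22)
ρ-cycle length = 18 (tail of 1 descent step not counted)

18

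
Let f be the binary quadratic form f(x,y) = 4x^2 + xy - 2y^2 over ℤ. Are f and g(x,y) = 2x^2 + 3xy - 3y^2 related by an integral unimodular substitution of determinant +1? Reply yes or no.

D₁ = 33, D₂ = 33
river cycle of f (length 4): (-2, 3, 3), (3, 3, -2), (-2, 5, 1), (1, 5, -2)
river cycle of g (length 4): (-3, 3, 2), (2, 5, -1), (-1, 5, 2), (2, 3, -3)
cycles differ ⇒ inequivalent

no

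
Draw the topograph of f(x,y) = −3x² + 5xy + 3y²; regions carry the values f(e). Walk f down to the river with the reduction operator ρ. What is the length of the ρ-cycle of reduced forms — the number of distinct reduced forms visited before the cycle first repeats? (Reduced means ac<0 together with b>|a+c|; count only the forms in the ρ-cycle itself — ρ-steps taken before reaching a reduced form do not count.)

D = 61, ⌊√D⌋ = 7
river: ρ → (3,7,-1)
river: ρ → (-1,7,3)
river: ρ → (3,5,-3)
river: ρ → (-3,7,1)
river: ρ → (1,7,-3)
river: ρ → (-3,5,3)
ρ-cycle length = 6 (tail of 0 descent steps not counted)

6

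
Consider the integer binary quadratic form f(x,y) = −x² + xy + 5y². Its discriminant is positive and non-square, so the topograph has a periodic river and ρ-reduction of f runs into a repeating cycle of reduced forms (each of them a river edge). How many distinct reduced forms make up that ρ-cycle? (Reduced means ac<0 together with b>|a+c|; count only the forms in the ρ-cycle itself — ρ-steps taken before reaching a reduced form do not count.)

D = 21, ⌊√D⌋ = 4
descent: ρ → (5,-1,-1)
descent: ρ → (-1,3,3)  [lands on river]
river: ρ → (3,3,-1)
ρ-cycle length = 2 (tail of 2 descent steps not counted)

2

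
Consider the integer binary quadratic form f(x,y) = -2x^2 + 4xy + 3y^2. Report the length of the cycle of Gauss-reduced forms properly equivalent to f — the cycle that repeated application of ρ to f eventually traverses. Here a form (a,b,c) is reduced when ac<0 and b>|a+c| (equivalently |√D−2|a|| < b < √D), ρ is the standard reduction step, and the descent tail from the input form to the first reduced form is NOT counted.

D = 40, ⌊√D⌋ = 6
river: ρ → (3,2,-3)
river: ρ → (-3,4,2)
river: ρ → (2,4,-3)
river: ρ → (-3,2,3)
river: ρ → (3,4,-2)
river: ρ → (-2,4,3)
ρ-cycle length = 6 (tail of 0 descent steps not counted)

6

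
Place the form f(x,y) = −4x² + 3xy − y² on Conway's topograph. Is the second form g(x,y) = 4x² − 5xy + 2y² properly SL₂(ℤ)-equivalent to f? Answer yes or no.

D₁ = -7, D₂ = -7
f is negative-definite; reduce −f:
−f: flip: (4,-3,1)→(1,3,4)
−f: translate: b→1 (≡3 mod 2), so (1,3,4)→(1,1,2)
−f: reduced (well bottom): (1,1,2) with a≤c, −a<b≤a
flip sign back: reduced form of f is (-1,-1,-2)
g: translate: b→3 (≡-5 mod 8), so (4,-5,2)→(4,3,1)
g: flip: (4,3,1)→(1,-3,4)
g: translate: b→1 (≡-3 mod 2), so (1,-3,4)→(1,1,2)
g: reduced (well bottom): (1,1,2) with a≤c, −a<b≤a
reduced forms (-1, -1, -2) vs (1, 1, 2) ⇒ inequivalent

no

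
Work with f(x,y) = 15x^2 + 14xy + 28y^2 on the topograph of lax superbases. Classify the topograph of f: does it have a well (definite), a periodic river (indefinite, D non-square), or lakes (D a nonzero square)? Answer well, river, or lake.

D = b²−4ac = 14² − 4·15·28 = -1484
D < 0 ⇒ definite ⇒ every region one sign ⇒ single well

well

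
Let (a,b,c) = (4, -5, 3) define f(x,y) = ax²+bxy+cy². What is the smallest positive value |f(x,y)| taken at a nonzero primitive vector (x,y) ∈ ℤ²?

translate: b→3 (≡-5 mod 8), so (4,-5,3)→(4,3,2)
flip: (4,3,2)→(2,-3,4)
translate: b→1 (≡-3 mod 4), so (2,-3,4)→(2,1,3)
reduced (well bottom): (2,1,3) with a≤c, −a<b≤a
well minimum = a = 2

2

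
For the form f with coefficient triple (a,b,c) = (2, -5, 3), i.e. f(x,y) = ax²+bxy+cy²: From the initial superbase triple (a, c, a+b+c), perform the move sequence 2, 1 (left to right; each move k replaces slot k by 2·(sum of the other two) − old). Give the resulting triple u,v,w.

start (2,3,0) = (f(1,0),f(0,1),f(1,1))
replace slot 2: 2·(2+0) − 3 = 1 → (2,1,0)
replace slot 1: 2·(1+0) − 2 = 0 → (0,1,0)

0,1,0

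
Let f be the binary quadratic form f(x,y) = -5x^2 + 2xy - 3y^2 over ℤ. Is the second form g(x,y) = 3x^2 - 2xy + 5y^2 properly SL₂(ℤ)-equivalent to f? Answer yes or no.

D₁ = -56, D₂ = -56
f is negative-definite; reduce −f:
−f: flip: (5,-2,3)→(3,2,5)
−f: reduced (well bottom): (3,2,5) with a≤c, −a<b≤a
flip sign back: reduced form of f is (-3,-2,-5)
g: reduced (well bottom): (3,-2,5) with a≤c, −a<b≤a
reduced forms (-3, -2, -5) vs (3, -2, 5) ⇒ inequivalent

no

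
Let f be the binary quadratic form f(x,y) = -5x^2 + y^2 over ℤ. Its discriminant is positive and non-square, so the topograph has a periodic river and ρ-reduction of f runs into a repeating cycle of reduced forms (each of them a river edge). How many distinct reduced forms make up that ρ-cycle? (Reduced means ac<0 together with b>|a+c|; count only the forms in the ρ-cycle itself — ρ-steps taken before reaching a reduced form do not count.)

D = 20, ⌊√D⌋ = 4
descent: ρ → (1,4,-1)  [lands on river]
river: ρ → (-1,4,1)
ρ-cycle length = 2 (tail of 1 descent step not counted)

2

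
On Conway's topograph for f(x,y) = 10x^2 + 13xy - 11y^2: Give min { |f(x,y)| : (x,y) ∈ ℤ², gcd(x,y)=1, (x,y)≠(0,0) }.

river: ρ → (-11,9,12)
river: ρ → (12,15,-8)
river: ρ → (-8,17,10)
river: ρ → (10,23,-2)
river: ρ → (-2,21,21)
river: ρ → (21,21,-2)
river: ρ → (-2,23,10)
river: ρ → (10,17,-8)
river: ρ → (-8,15,12)
river: ρ → (12,9,-11)
river: ρ → (-11,13,10)
river: ρ → (10,7,-14)
river: ρ → (-14,21,3)
river: ρ → (3,21,-14)
river: ρ → (-14,7,10)
river: ρ → (10,13,-11)
closes: descent 0, river 16
min |a| on river = 2

2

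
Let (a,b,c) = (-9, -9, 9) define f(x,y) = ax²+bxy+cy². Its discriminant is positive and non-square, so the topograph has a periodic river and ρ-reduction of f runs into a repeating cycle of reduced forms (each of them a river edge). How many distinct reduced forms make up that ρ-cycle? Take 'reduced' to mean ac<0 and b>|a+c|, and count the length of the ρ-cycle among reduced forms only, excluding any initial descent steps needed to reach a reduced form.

D = 405, ⌊√D⌋ = 20
descent: ρ → (9,9,-9)  [lands on river]
river: ρ → (-9,9,9)
ρ-cycle length = 2 (tail of 1 descent step not counted)

2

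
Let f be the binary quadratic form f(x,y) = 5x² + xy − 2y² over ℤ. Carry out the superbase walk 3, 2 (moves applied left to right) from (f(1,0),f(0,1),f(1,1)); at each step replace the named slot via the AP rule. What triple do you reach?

start (5,-2,4) = (f(1,0),f(0,1),f(1,1))
replace slot 3: 2·(5+(-2)) − 4 = 2 → (5,-2,2)
replace slot 2: 2·(5+2) − (-2) = 16 → (5,16,2)

5,16,2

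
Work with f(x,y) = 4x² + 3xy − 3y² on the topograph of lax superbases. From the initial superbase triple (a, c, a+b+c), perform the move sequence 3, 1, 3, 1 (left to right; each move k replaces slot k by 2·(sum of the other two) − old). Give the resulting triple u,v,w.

start (4,-3,4) = (f(1,0),f(0,1),f(1,1))
replace slot 3: 2·(4+(-3)) − 4 = -2 → (4,-3,-2)
replace slot 1: 2·((-3)+(-2)) − 4 = -14 → (-14,-3,-2)
replace slot 3: 2·((-14)+(-3)) − (-2) = -32 → (-14,-3,-32)
replace slot 1: 2·((-3)+(-32)) − (-14) = -56 → (-56,-3,-32)

-56,-3,-32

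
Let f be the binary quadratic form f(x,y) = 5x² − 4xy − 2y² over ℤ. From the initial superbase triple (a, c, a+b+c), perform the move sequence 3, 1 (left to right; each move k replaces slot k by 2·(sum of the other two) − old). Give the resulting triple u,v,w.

start (5,-2,-1) = (f(1,0),f(0,1),f(1,1))
replace slot 3: 2·(5+(-2)) − (-1) = 7 → (5,-2,7)
replace slot 1: 2·((-2)+7) − 5 = 5 → (5,-2,7)

5,-2,7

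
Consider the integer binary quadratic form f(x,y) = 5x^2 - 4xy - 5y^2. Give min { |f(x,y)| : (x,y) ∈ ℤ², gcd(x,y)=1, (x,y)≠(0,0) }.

descent: ρ → (-5,4,5)  [lands on river]
river: ρ → (5,6,-4)
river: ρ → (-4,10,1)
river: ρ → (1,10,-4)
river: ρ → (-4,6,5)
river: ρ → (5,4,-5)
river: ρ → (-5,6,4)
river: ρ → (4,10,-1)
river: ρ → (-1,10,4)
river: ρ → (4,6,-5)
closes: descent 1, river 10
min |a| on river = 1

1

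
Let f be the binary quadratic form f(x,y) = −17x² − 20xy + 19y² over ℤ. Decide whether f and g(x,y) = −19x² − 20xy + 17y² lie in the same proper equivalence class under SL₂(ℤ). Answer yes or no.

D₁ = 1692, D₂ = 1692
river cycle of f (length 12): (19, 20, -17), (-17, 14, 22), (22, 30, -9), (-9, 24, 31), (31, 38, -2), (-2, 38, 31), (31, 24, -9), (-9, 30, 22), (22, 14, -17), (-17, 20, 19), … (2 more)
river cycle of g (length 12): (17, 20, -19), (-19, 18, 18), (18, 18, -19), (-19, 20, 17), (17, 14, -22), (-22, 30, 9), (9, 24, -31), (-31, 38, 2), (2, 38, -31), (-31, 24, 9), … (2 more)
cycles differ ⇒ inequivalent

no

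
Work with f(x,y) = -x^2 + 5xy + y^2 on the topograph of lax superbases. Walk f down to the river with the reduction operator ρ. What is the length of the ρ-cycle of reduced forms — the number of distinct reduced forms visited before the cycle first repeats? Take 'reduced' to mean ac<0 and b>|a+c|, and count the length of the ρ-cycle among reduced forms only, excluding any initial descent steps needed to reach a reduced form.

D = 29, ⌊√D⌋ = 5
river: ρ → (1,5,-1)
river: ρ → (-1,5,1)
ρ-cycle length = 2 (tail of 0 descent steps not counted)

2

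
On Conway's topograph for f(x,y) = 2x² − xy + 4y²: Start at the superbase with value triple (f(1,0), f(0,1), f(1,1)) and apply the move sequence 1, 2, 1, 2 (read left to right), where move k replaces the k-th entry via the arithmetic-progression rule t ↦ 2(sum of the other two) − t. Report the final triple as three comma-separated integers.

start (2,4,5) = (f(1,0),f(0,1),f(1,1))
replace slot 1: 2·(4+5) − 2 = 16 → (16,4,5)
replace slot 2: 2·(16+5) − 4 = 38 → (16,38,5)
replace slot 1: 2·(38+5) − 16 = 70 → (70,38,5)
replace slot 2: 2·(70+5) − 38 = 112 → (70,112,5)

70,112,5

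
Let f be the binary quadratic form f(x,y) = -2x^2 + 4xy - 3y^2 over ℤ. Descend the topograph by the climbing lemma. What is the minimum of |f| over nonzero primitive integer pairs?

translate: b→0 (≡-4 mod 4), so (2,-4,3)→(2,0,1)
flip: (2,0,1)→(1,0,2)
reduced (well bottom): (1,0,2) with a≤c, −a<b≤a
well minimum |f| = |-1| = 1 (negative-definite)

1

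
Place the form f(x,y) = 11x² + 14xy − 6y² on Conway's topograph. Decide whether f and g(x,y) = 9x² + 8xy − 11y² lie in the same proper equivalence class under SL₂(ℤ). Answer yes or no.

D₁ = 460, D₂ = 460
river cycle of f (length 10): (-6, 10, 15), (15, 20, -1), (-1, 20, 15), (15, 10, -6), (-6, 14, 11), (11, 8, -9), (-9, 10, 10), (10, 10, -9), (-9, 8, 11), (11, 14, -6)
river cycle of g (length 10): (-11, 14, 6), (6, 10, -15), (-15, 20, 1), (1, 20, -15), (-15, 10, 6), (6, 14, -11), (-11, 8, 9), (9, 10, -10), (-10, 10, 9), (9, 8, -11)
cycles differ ⇒ inequivalent

no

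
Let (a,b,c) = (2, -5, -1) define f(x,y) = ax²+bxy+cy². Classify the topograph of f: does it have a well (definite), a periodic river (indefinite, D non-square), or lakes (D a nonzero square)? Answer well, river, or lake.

D = b²−4ac = (-5)² − 4·2·(-1) = 33
D > 0 non-square ⇒ indefinite ⇒ periodic river

river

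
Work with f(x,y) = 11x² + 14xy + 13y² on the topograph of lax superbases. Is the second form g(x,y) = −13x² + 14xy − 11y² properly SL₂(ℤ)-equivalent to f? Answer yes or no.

D₁ = -376, D₂ = -376
f: translate: b→-8 (≡14 mod 22), so (11,14,13)→(11,-8,10)
f: flip: (11,-8,10)→(10,8,11)
f: reduced (well bottom): (10,8,11) with a≤c, −a<b≤a
g is negative-definite; reduce −g:
−g: translate: b→12 (≡-14 mod 26), so (13,-14,11)→(13,12,10)
−g: flip: (13,12,10)→(10,-12,13)
−g: translate: b→8 (≡-12 mod 20), so (10,-12,13)→(10,8,11)
−g: reduced (well bottom): (10,8,11) with a≤c, −a<b≤a
flip sign back: reduced form of g is (-10,-8,-11)
reduced forms (10, 8, 11) vs (-10, -8, -11) ⇒ inequivalent

no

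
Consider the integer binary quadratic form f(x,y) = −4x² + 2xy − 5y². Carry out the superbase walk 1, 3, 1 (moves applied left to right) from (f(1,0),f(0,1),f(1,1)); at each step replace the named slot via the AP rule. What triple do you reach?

start (-4,-5,-7) = (f(1,0),f(0,1),f(1,1))
replace slot 1: 2·((-5)+(-7)) − (-4) = -20 → (-20,-5,-7)
replace slot 3: 2·((-20)+(-5)) − (-7) = -43 → (-20,-5,-43)
replace slot 1: 2·((-5)+(-43)) − (-20) = -76 → (-76,-5,-43)

-76,-5,-43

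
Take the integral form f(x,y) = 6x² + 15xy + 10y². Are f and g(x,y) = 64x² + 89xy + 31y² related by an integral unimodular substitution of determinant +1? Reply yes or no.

D₁ = -15, D₂ = -15
f: translate: b→3 (≡15 mod 12), so (6,15,10)→(6,3,1)
f: flip: (6,3,1)→(1,-3,6)
f: translate: b→1 (≡-3 mod 2), so (1,-3,6)→(1,1,4)
f: reduced (well bottom): (1,1,4) with a≤c, −a<b≤a
g: translate: b→-39 (≡89 mod 128), so (64,89,31)→(64,-39,6)
g: flip: (64,-39,6)→(6,39,64)
g: translate: b→3 (≡39 mod 12), so (6,39,64)→(6,3,1)
g: flip: (6,3,1)→(1,-3,6)
g: translate: b→1 (≡-3 mod 2), so (1,-3,6)→(1,1,4)
g: reduced (well bottom): (1,1,4) with a≤c, −a<b≤a
reduced forms (1, 1, 4) vs (1, 1, 4) ⇒ equivalent

yes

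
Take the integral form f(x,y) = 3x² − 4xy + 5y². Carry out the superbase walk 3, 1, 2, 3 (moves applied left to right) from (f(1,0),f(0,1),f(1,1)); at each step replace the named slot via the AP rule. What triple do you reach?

start (3,5,4) = (f(1,0),f(0,1),f(1,1))
replace slot 3: 2·(3+5) − 4 = 12 → (3,5,12)
replace slot 1: 2·(5+12) − 3 = 31 → (31,5,12)
replace slot 2: 2·(31+12) − 5 = 81 → (31,81,12)
replace slot 3: 2·(31+81) − 12 = 212 → (31,81,212)

31,81,212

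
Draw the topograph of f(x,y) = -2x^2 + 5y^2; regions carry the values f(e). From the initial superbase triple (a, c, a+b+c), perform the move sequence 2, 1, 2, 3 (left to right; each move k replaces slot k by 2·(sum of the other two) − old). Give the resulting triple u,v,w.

start (-2,5,3) = (f(1,0),f(0,1),f(1,1))
replace slot 2: 2·((-2)+3) − 5 = -3 → (-2,-3,3)
replace slot 1: 2·((-3)+3) − (-2) = 2 → (2,-3,3)
replace slot 2: 2·(2+3) − (-3) = 13 → (2,13,3)
replace slot 3: 2·(2+13) − 3 = 27 → (2,13,27)

2,13,27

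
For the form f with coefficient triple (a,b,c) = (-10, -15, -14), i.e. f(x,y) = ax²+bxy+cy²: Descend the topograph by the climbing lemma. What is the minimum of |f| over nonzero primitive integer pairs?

translate: b→-5 (≡15 mod 20), so (10,15,14)→(10,-5,9)
flip: (10,-5,9)→(9,5,10)
reduced (well bottom): (9,5,10) with a≤c, −a<b≤a
well minimum |f| = |-9| = 9 (negative-definite)

9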